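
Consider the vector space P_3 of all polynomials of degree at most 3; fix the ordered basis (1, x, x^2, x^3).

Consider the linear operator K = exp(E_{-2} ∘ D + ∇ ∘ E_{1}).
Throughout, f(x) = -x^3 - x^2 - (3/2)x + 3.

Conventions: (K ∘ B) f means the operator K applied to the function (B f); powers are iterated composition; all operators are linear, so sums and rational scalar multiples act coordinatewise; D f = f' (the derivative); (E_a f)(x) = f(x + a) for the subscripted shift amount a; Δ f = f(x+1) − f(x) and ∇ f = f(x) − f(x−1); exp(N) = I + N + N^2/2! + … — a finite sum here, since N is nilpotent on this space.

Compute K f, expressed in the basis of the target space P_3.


order-1 term: -6x^2 + 5x - 13
order-2 term: -12x + 14
order-3 term: -8
the series for exp(E_{-2} ∘ D + ∇ ∘ E_{1}) f terminates at order 3
exp(E_{-2} ∘ D + ∇ ∘ E_{1}) f = -x^3 - 7x^2 - (17/2)x - 4

g(x) = -x^3 - 7x^2 - (17/2)x - 4


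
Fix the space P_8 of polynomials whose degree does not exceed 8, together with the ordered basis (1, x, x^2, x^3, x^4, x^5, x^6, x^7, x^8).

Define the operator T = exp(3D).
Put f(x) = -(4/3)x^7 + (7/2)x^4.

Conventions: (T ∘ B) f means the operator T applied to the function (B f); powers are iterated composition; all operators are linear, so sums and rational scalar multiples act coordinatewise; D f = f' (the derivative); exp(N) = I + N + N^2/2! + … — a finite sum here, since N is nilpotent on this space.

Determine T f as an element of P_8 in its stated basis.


g(x) = -(4/3)x^7 - 28x^6 - 252x^5 - (2513/2)x^4 - 3738x^3 - 6615x^2 - 6426x - 5265/2

order-1 term: -28x^6 + 42x^3
order-2 term: -252x^5 + 189x^2
order-3 term: -1260x^4 + 378x
order-4 term: -3780x^3 + 567/2
order-5 term: -6804x^2
order-6 term: -6804x
order-7 term: -2916
the series for exp(3D) f terminates at order 7
exp(3D) f = -(4/3)x^7 - 28x^6 - 252x^5 - (2513/2)x^4 - 3738x^3 - 6615x^2 - 6426x - 5265/2


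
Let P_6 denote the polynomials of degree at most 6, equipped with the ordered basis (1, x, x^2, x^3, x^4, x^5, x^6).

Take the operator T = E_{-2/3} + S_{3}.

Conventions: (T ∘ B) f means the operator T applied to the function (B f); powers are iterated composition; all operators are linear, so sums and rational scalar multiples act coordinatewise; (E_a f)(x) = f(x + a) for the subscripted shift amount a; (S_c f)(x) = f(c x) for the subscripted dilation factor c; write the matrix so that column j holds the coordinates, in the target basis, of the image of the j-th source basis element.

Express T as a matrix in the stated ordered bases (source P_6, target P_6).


image of 1: 2
image of x: 4x - 2/3
image of x^2: 10x^2 - (4/3)x + 4/9
image of x^3: 28x^3 - 2x^2 + (4/3)x - 8/27
image of x^4: 82x^4 - (8/3)x^3 + (8/3)x^2 - (32/27)x + 16/81
image of x^5: 244x^5 - (10/3)x^4 + (40/9)x^3 - (80/27)x^2 + (80/81)x - 32/243
image of x^6: 730x^6 - 4x^5 + (20/3)x^4 - (160/27)x^3 + (80/27)x^2 - (64/81)x + 64/729
each image's coordinates form column j of the matrix

the matrix is [[2, -2/3, 4/9, -8/27, 16/81, -32/243, 64/729]; [0, 4, -4/3, 4/3, -32/27, 80/81, -64/81]; [0, 0, 10, -2, 8/3, -80/27, 80/27]; [0, 0, 0, 28, -8/3, 40/9, -160/27]; [0, 0, 0, 0, 82, -10/3, 20/3]; [0, 0, 0, 0, 0, 244, -4]; [0, 0, 0, 0, 0, 0, 730]] (rows listed top to bottom)


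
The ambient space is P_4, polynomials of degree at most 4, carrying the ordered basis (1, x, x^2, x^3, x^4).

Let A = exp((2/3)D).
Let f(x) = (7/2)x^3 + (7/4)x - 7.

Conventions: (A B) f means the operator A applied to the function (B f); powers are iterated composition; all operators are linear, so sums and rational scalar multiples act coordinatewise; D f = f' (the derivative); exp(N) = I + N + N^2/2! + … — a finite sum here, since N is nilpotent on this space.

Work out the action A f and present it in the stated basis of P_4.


g(x) = (7/2)x^3 + 7x^2 + (77/12)x - 259/54

order-1 term: 7x^2 + 7/6
order-2 term: (14/3)x
order-3 term: 28/27
the series for exp((2/3)D) f terminates at order 3
exp((2/3)D) f = (7/2)x^3 + 7x^2 + (77/12)x - 259/54


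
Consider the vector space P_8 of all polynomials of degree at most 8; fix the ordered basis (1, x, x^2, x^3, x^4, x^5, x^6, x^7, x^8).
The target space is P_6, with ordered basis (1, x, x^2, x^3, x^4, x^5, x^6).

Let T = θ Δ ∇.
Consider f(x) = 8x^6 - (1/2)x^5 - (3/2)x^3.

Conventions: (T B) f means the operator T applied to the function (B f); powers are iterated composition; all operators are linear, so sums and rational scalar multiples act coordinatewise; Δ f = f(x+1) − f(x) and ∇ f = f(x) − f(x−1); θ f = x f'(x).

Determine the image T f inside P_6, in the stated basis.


∇ f = 48x^5 - (245/2)x^4 + 165x^3 - (259/2)x^2 + 55x - 10
Δ ∇ f = 240x^4 - 10x^3 + 240x^2 - 14x + 16
θ Δ ∇ f = 960x^4 - 30x^3 + 480x^2 - 14x

the result is g(x) = 960x^4 - 30x^3 + 480x^2 - 14x


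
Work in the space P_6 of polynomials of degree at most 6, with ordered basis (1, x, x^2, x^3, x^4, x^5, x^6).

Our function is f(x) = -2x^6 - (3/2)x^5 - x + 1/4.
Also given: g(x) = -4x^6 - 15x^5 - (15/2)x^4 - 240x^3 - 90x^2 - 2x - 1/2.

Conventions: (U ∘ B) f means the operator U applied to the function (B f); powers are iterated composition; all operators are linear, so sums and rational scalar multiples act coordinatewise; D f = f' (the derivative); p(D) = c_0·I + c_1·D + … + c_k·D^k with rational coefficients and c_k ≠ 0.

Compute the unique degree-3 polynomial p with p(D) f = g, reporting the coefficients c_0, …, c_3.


p(D) = 2·I + D + D^3, i.e. c_0 = 2, c_1 = 1, c_2 = 0, c_3 = 1

D^0 f = -2x^6 - (3/2)x^5 - x + 1/4
D^1 f = -12x^5 - (15/2)x^4 - 1
D^2 f = -60x^4 - 30x^3
D^3 f = -240x^3 - 90x^2
matching coefficients of g against c_0 f + c_1 Df + … from the top degree down determines the c_i
solution: c_0 = 2, c_1 = 1, c_2 = 0, c_3 = 1


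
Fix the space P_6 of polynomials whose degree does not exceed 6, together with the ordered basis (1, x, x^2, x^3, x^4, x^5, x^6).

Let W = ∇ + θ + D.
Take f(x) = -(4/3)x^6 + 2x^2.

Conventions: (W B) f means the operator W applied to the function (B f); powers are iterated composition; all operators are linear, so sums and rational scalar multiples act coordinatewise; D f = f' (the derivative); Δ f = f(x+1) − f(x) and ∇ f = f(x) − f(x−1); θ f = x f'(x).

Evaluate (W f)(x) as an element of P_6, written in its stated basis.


∇ f = -8x^5 + 20x^4 - (80/3)x^3 + 20x^2 - 4x - 2/3
θ f = -8x^6 + 4x^2
D f = -8x^5 + 4x
(∇ + θ + D) f = -8x^6 - 16x^5 + 20x^4 - (80/3)x^3 + 24x^2 - 2/3

the image equals g(x) = -8x^6 - 16x^5 + 20x^4 - (80/3)x^3 + 24x^2 - 2/3


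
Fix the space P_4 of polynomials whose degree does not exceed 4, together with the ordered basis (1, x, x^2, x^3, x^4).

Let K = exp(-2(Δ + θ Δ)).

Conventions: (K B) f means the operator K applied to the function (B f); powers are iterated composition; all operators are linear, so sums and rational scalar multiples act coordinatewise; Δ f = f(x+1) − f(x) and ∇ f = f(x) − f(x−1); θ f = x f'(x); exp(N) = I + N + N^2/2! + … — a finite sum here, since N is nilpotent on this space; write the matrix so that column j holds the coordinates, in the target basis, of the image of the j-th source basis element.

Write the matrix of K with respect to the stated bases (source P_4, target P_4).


the matrix is [[1, -2, 6, -20, 50]; [0, 1, -8, 60, -448]; [0, 0, 1, -18, 252]; [0, 0, 0, 1, -32]; [0, 0, 0, 0, 1]] (rows listed top to bottom)

image of 1: 1
image of x: x - 2
image of x^2: x^2 - 8x + 6
image of x^3: x^3 - 18x^2 + 60x - 20
image of x^4: x^4 - 32x^3 + 252x^2 - 448x + 50
each image's coordinates form column j of the matrix


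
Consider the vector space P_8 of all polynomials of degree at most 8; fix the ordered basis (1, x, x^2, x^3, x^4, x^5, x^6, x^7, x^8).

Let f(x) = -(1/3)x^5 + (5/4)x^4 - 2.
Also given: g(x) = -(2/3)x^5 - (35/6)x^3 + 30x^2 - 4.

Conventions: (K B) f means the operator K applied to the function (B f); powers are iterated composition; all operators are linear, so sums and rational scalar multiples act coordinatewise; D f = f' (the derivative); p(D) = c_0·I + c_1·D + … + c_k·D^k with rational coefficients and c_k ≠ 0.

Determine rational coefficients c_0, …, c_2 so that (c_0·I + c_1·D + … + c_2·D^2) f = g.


D^0 f = -(1/3)x^5 + (5/4)x^4 - 2
D^1 f = -(5/3)x^4 + 5x^3
D^2 f = -(20/3)x^3 + 15x^2
matching coefficients of g against c_0 f + c_1 Df + … from the top degree down determines the c_i
solution: c_0 = 2, c_1 = 3/2, c_2 = 2

c_0 = 2, c_1 = 3/2, c_2 = 2


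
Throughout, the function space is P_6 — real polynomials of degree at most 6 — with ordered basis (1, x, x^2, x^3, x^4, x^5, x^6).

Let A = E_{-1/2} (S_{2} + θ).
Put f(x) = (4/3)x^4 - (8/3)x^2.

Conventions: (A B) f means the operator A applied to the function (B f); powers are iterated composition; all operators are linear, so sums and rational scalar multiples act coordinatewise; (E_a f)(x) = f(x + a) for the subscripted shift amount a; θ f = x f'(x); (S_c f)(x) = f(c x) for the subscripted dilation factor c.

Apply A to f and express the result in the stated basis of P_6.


S_{2} f = (64/3)x^4 - (32/3)x^2
θ f = (16/3)x^4 - (16/3)x^2
(S_{2} + θ) f = (80/3)x^4 - 16x^2
E_{-1/2} (S_{2} + θ) f = (80/3)x^4 - (160/3)x^3 + 24x^2 + (8/3)x - 7/3

the image equals g(x) = (80/3)x^4 - (160/3)x^3 + 24x^2 + (8/3)x - 7/3


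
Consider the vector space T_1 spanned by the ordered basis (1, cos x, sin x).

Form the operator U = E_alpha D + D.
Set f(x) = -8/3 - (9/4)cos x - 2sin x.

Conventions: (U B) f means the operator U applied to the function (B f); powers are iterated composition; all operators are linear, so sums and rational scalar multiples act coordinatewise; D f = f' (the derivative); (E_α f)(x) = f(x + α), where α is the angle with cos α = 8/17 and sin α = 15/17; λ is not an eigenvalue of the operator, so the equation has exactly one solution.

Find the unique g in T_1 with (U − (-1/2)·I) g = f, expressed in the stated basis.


the result is g(x) = -16/3 + (517/314)cos x - (173/157)sin x

write g with unknown coordinates in the stated basis and equate coefficients in (U − (-1/2)·I) g = f
solving from the highest basis element down gives g = -16/3 + (517/314)cos x - (173/157)sin x
check: U g = -(965/314)cos x - (455/314)sin x
so U g − (-1/2)·g = -8/3 - (9/4)cos x - 2sin x = f ✓


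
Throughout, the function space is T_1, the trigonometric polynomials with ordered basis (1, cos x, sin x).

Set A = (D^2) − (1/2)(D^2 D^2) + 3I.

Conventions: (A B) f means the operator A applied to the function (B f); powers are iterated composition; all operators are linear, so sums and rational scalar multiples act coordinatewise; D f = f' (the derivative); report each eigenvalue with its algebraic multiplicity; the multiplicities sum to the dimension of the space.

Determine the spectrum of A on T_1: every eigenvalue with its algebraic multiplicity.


λ = 3/2 (multiplicity 2), λ = 3 (multiplicity 1)

image of 1: 3
image of cos x: (3/2)cos x
image of sin x: (3/2)sin x
the matrix is diagonal; its diagonal is (3, 3/2, 3/2)
for a triangular matrix the eigenvalues are the diagonal entries, with algebraic multiplicity their repetition count


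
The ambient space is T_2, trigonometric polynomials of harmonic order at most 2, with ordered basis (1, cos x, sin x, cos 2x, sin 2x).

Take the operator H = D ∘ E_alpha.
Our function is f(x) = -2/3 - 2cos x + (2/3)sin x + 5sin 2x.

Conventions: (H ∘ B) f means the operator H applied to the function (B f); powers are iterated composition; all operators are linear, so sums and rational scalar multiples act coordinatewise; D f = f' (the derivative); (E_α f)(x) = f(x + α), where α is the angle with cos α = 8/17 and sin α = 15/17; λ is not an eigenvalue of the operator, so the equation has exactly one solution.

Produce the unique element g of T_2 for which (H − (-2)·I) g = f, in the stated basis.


the image equals g(x) = -1/3 - (26/15)cos x - (2/15)sin x + (115/28)cos 2x + (5/4)sin 2x

write g with unknown coordinates in the stated basis and equate coefficients in (H − (-2)·I) g = f
solving from the highest basis element down gives g = -1/3 - (26/15)cos x - (2/15)sin x + (115/28)cos 2x + (5/4)sin 2x
check: H g = (22/15)cos x + (14/15)sin x - (115/14)cos 2x + (5/2)sin 2x
so H g − (-2)·g = -2/3 - 2cos x + (2/3)sin x + 5sin 2x = f ✓


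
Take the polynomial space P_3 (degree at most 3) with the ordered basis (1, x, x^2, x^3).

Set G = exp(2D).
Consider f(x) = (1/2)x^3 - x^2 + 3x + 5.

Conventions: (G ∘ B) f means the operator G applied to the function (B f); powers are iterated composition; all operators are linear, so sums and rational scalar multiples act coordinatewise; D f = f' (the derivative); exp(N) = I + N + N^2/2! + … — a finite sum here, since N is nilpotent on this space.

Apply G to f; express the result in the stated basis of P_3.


order-1 term: 3x^2 - 4x + 6
order-2 term: 6x - 4
order-3 term: 4
the series for exp(2D) f terminates at order 3
exp(2D) f = (1/2)x^3 + 2x^2 + 5x + 11

g(x) = (1/2)x^3 + 2x^2 + 5x + 11


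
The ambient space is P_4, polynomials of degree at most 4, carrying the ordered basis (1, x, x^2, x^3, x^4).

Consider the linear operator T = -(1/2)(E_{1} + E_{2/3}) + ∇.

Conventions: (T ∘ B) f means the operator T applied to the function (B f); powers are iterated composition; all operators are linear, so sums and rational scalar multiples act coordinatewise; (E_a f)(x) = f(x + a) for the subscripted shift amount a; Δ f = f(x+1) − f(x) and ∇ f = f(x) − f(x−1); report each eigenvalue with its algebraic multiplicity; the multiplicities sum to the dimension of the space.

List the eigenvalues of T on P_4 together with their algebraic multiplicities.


λ = -1 (multiplicity 5)

image of 1: -1
image of x: -x + 1/6
image of x^2: -x^2 + (1/3)x - 31/18
image of x^3: -x^3 + (1/2)x^2 - (31/6)x + 19/54
image of x^4: -x^4 + (2/3)x^3 - (31/3)x^2 + (38/27)x - 259/162
the matrix is upper triangular; its diagonal is (-1, -1, -1, -1, -1)
for a triangular matrix the eigenvalues are the diagonal entries, with algebraic multiplicity their repetition count


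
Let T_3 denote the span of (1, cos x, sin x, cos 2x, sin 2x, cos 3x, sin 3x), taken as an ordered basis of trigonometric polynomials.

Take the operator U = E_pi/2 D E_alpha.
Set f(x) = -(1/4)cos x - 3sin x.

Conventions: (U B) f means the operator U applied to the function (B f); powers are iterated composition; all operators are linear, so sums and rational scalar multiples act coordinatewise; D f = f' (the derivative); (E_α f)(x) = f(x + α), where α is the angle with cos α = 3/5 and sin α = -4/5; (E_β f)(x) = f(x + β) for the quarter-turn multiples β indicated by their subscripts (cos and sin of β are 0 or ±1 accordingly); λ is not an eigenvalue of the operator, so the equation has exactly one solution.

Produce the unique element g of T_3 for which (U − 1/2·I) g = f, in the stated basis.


write g with unknown coordinates in the stated basis and equate coefficients in (U − 1/2·I) g = f
solving from the highest basis element down gives g = (107/74)cos x + (62/37)sin x
check: U g = (35/74)cos x - (80/37)sin x
so U g − 1/2·g = -(1/4)cos x - 3sin x = f ✓

g(x) = (107/74)cos x + (62/37)sin x


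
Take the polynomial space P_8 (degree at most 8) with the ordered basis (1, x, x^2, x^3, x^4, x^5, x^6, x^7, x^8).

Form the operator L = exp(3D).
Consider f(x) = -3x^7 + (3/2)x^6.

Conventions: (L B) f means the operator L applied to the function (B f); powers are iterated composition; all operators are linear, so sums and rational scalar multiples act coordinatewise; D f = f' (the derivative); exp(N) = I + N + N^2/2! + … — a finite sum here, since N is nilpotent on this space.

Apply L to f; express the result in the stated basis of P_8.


the result is g(x) = -3x^7 - (123/2)x^6 - 540x^5 - (5265/2)x^4 - 7695x^3 - (26973/2)x^2 - 13122x - 10935/2

order-1 term: -63x^6 + 27x^5
order-2 term: -567x^5 + (405/2)x^4
order-3 term: -2835x^4 + 810x^3
order-4 term: -8505x^3 + (3645/2)x^2
order-5 term: -15309x^2 + 2187x
order-6 term: -15309x + 2187/2
order-7 term: -6561
the series for exp(3D) f terminates at order 7
exp(3D) f = -3x^7 - (123/2)x^6 - 540x^5 - (5265/2)x^4 - 7695x^3 - (26973/2)x^2 - 13122x - 10935/2


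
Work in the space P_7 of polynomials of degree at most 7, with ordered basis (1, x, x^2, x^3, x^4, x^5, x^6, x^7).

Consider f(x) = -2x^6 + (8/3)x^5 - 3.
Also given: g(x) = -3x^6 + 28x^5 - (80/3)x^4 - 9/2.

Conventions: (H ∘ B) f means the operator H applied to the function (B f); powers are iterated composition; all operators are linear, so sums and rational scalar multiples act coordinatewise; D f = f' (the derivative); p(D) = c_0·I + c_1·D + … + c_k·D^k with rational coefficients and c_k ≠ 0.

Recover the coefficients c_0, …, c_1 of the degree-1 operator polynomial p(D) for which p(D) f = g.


D^0 f = -2x^6 + (8/3)x^5 - 3
D^1 f = -12x^5 + (40/3)x^4
matching coefficients of g against c_0 f + c_1 Df + … from the top degree down determines the c_i
solution: c_0 = 3/2, c_1 = -2

c_0 = 3/2, c_1 = -2


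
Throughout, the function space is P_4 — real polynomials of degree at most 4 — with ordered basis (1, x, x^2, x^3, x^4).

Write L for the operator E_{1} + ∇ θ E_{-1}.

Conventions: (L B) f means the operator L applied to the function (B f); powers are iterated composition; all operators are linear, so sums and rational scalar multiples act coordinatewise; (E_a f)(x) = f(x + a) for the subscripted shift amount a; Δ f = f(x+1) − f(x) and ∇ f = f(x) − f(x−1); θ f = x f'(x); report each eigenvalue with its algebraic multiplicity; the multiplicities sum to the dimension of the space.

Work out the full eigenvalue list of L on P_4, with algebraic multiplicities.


image of 1: 1
image of x: x + 2
image of x^2: x^2 + 6x - 3
image of x^3: x^3 + 12x^2 - 18x + 13
image of x^4: x^4 + 20x^3 - 54x^2 + 80x - 31
the matrix is upper triangular; its diagonal is (1, 1, 1, 1, 1)
for a triangular matrix the eigenvalues are the diagonal entries, with algebraic multiplicity their repetition count

λ = 1 (multiplicity 5)


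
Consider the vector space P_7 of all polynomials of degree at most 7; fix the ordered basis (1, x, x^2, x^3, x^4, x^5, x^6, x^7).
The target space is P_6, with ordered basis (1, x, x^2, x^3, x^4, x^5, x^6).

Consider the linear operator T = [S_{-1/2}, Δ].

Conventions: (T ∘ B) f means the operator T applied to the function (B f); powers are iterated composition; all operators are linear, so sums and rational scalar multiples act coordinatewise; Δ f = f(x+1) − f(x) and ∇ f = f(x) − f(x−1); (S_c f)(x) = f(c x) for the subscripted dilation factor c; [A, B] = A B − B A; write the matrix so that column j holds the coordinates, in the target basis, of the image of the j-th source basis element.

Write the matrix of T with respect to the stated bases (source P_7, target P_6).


the matrix is [[0, 3/2, 3/4, 9/8, 15/16, 33/32, 63/64, 129/128]; [0, 0, -3/2, -9/8, -9/4, -75/32, -99/32, -441/128]; [0, 0, 0, 9/8, 9/8, 45/16, 225/64, 693/128]; [0, 0, 0, 0, -3/4, -15/16, -45/16, -525/128]; [0, 0, 0, 0, 0, 15/32, 45/64, 315/128]; [0, 0, 0, 0, 0, 0, -9/32, -63/128]; [0, 0, 0, 0, 0, 0, 0, 21/128]] (rows listed top to bottom)

image of 1: 0
image of x: 3/2
image of x^2: -(3/2)x + 3/4
image of x^3: (9/8)x^2 - (9/8)x + 9/8
image of x^4: -(3/4)x^3 + (9/8)x^2 - (9/4)x + 15/16
image of x^5: (15/32)x^4 - (15/16)x^3 + (45/16)x^2 - (75/32)x + 33/32
image of x^6: -(9/32)x^5 + (45/64)x^4 - (45/16)x^3 + (225/64)x^2 - (99/32)x + 63/64
image of x^7: (21/128)x^6 - (63/128)x^5 + (315/128)x^4 - (525/128)x^3 + (693/128)x^2 - (441/128)x + 129/128
each image's coordinates form column j of the matrix


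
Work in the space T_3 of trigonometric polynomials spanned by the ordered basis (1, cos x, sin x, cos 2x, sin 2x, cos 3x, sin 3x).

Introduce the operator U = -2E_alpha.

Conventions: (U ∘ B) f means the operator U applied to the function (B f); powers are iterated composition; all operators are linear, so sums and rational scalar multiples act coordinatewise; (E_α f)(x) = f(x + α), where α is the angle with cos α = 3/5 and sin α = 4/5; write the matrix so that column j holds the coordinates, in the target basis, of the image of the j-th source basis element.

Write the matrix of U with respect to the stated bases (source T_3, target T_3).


image of 1: -2
image of cos x: -(6/5)cos x + (8/5)sin x
image of sin x: -(8/5)cos x - (6/5)sin x
image of cos 2x: (14/25)cos 2x + (48/25)sin 2x
image of sin 2x: -(48/25)cos 2x + (14/25)sin 2x
image of cos 3x: (234/125)cos 3x + (88/125)sin 3x
image of sin 3x: -(88/125)cos 3x + (234/125)sin 3x
each image's coordinates form column j of the matrix

the matrix is [[-2, 0, 0, 0, 0, 0, 0]; [0, -6/5, -8/5, 0, 0, 0, 0]; [0, 8/5, -6/5, 0, 0, 0, 0]; [0, 0, 0, 14/25, -48/25, 0, 0]; [0, 0, 0, 48/25, 14/25, 0, 0]; [0, 0, 0, 0, 0, 234/125, -88/125]; [0, 0, 0, 0, 0, 88/125, 234/125]] (rows listed top to bottom)


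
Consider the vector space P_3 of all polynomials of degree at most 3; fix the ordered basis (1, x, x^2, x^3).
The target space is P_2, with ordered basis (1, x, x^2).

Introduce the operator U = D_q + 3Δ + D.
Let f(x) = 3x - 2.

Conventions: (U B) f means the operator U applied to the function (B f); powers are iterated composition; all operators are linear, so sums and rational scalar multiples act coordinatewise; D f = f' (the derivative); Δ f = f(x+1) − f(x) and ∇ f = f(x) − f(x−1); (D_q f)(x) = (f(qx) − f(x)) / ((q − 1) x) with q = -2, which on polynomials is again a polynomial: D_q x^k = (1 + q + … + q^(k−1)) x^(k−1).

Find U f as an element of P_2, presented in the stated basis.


g(x) = 15

D_q f = 3
Δ f = 3
(3Δ) f = 9
D f = 3
(D_q + 3Δ + D) f = 15


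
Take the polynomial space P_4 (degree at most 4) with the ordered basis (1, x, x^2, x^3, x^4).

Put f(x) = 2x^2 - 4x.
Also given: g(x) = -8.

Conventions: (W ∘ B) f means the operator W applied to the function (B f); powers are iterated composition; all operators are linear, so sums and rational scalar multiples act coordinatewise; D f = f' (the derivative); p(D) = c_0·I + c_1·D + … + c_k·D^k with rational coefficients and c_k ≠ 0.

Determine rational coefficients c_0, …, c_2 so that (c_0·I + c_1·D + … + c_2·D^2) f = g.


p(D) = -2·D^2, i.e. c_0 = 0, c_1 = 0, c_2 = -2

D^0 f = 2x^2 - 4x
D^1 f = 4x - 4
D^2 f = 4
matching coefficients of g against c_0 f + c_1 Df + … from the top degree down determines the c_i
solution: c_0 = 0, c_1 = 0, c_2 = -2


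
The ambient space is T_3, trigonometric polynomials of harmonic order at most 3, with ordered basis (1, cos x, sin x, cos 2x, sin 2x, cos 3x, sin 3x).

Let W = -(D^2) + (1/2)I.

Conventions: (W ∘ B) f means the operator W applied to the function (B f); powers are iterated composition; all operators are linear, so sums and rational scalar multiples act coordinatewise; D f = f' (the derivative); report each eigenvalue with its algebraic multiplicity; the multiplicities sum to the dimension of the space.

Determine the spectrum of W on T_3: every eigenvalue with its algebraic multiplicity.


image of 1: 1/2
image of cos x: (3/2)cos x
image of sin x: (3/2)sin x
image of cos 2x: (9/2)cos 2x
image of sin 2x: (9/2)sin 2x
image of cos 3x: (19/2)cos 3x
image of sin 3x: (19/2)sin 3x
the matrix is diagonal; its diagonal is (1/2, 3/2, 3/2, 9/2, 9/2, 19/2, 19/2)
for a triangular matrix the eigenvalues are the diagonal entries, with algebraic multiplicity their repetition count

λ = 1/2 (multiplicity 1), λ = 3/2 (multiplicity 2), λ = 9/2 (multiplicity 2), λ = 19/2 (multiplicity 2)


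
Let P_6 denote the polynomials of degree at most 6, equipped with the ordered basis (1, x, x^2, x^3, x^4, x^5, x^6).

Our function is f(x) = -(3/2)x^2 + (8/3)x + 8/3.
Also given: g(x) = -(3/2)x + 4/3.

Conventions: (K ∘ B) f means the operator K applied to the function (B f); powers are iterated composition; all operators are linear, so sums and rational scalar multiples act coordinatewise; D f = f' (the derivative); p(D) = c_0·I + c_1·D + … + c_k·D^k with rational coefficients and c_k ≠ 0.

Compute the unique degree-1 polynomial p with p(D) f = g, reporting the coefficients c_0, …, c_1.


D^0 f = -(3/2)x^2 + (8/3)x + 8/3
D^1 f = -3x + 8/3
matching coefficients of g against c_0 f + c_1 Df + … from the top degree down determines the c_i
solution: c_0 = 0, c_1 = 1/2

p(D) = (1/2)·D, i.e. c_0 = 0, c_1 = 1/2


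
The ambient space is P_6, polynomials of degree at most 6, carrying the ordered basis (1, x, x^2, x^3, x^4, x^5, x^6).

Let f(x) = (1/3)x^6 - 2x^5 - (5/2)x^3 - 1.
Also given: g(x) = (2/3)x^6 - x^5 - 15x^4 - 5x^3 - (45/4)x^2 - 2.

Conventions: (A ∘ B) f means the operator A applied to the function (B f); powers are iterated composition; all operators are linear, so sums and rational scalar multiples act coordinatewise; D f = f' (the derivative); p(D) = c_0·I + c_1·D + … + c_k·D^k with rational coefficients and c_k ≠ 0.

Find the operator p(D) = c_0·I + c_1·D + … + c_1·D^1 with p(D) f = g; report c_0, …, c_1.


D^0 f = (1/3)x^6 - 2x^5 - (5/2)x^3 - 1
D^1 f = 2x^5 - 10x^4 - (15/2)x^2
matching coefficients of g against c_0 f + c_1 Df + … from the top degree down determines the c_i
solution: c_0 = 2, c_1 = 3/2

p(D) = 2·I + (3/2)·D, i.e. c_0 = 2, c_1 = 3/2


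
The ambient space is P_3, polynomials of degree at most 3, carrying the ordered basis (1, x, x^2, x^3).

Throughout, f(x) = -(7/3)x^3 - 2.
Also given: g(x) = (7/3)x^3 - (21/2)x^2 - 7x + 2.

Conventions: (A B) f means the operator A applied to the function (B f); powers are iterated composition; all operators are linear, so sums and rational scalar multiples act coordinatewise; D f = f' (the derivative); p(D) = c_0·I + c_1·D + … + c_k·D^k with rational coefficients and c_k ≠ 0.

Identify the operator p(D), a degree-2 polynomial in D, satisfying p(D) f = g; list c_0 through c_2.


D^0 f = -(7/3)x^3 - 2
D^1 f = -7x^2
D^2 f = -14x
matching coefficients of g against c_0 f + c_1 Df + … from the top degree down determines the c_i
solution: c_0 = -1, c_1 = 3/2, c_2 = 1/2

p(D) = -I + (3/2)·D + (1/2)·D^2, i.e. c_0 = -1, c_1 = 3/2, c_2 = 1/2


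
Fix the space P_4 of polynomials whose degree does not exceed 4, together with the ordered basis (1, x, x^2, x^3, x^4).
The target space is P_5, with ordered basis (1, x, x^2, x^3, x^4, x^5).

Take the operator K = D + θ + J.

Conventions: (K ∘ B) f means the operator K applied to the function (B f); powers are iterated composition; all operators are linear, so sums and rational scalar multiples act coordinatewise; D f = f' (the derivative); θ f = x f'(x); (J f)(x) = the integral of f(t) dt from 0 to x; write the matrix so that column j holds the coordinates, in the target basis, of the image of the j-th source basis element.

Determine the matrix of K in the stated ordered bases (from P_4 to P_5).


image of 1: x
image of x: (1/2)x^2 + x + 1
image of x^2: (1/3)x^3 + 2x^2 + 2x
image of x^3: (1/4)x^4 + 3x^3 + 3x^2
image of x^4: (1/5)x^5 + 4x^4 + 4x^3
each image's coordinates form column j of the matrix

the matrix is [[0, 1, 0, 0, 0]; [1, 1, 2, 0, 0]; [0, 1/2, 2, 3, 0]; [0, 0, 1/3, 3, 4]; [0, 0, 0, 1/4, 4]; [0, 0, 0, 0, 1/5]] (rows listed top to bottom)


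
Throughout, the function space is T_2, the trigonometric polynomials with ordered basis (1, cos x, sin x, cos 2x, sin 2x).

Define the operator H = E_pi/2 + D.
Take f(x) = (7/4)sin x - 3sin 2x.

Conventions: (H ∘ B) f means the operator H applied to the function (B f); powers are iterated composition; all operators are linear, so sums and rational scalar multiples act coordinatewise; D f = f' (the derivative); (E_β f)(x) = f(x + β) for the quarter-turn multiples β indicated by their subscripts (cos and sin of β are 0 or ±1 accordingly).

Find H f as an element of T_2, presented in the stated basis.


g(x) = (7/2)cos x - 6cos 2x + 3sin 2x

E_pi/2 f = (7/4)cos x + 3sin 2x
D f = (7/4)cos x - 6cos 2x
(E_pi/2 + D) f = (7/2)cos x - 6cos 2x + 3sin 2x


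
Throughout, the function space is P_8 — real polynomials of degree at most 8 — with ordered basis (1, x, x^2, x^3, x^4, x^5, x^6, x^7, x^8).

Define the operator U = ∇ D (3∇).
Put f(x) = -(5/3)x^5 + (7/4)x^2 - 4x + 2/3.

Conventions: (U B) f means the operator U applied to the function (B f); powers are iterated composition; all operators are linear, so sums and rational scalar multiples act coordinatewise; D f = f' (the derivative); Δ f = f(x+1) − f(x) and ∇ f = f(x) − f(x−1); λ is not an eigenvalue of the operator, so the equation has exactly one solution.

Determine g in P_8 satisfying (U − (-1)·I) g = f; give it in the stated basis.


the image equals g(x) = -(5/3)x^5 + (1207/4)x^2 - 604x + 1052/3

write g with unknown coordinates in the stated basis and equate coefficients in (U − (-1)·I) g = f
solving from the highest basis element down gives g = -(5/3)x^5 + (1207/4)x^2 - 604x + 1052/3
check: U g = -300x^2 + 600x - 350
so U g − (-1)·g = -(5/3)x^5 + (7/4)x^2 - 4x + 2/3 = f ✓


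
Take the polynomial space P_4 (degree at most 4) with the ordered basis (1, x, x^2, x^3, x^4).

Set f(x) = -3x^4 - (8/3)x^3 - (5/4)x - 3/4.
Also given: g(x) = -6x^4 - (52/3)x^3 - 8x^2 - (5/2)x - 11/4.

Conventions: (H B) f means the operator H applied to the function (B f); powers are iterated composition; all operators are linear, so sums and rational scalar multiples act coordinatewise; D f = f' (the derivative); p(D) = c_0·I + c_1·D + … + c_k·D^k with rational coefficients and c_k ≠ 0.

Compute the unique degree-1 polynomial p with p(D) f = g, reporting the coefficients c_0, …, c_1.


D^0 f = -3x^4 - (8/3)x^3 - (5/4)x - 3/4
D^1 f = -12x^3 - 8x^2 - 5/4
matching coefficients of g against c_0 f + c_1 Df + … from the top degree down determines the c_i
solution: c_0 = 2, c_1 = 1

p(D) = 2·I + D, i.e. c_0 = 2, c_1 = 1


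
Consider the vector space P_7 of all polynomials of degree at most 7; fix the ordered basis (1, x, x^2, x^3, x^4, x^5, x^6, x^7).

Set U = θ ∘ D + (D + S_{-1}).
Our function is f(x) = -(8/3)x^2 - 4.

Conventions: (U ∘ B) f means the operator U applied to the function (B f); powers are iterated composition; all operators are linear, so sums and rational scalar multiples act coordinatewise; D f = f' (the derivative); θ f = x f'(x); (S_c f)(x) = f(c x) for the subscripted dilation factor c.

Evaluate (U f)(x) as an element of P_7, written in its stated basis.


the image equals g(x) = -(8/3)x^2 - (32/3)x - 4

D f = -(16/3)x
θ D f = -(16/3)x
D f = -(16/3)x
S_{-1} f = -(8/3)x^2 - 4
(D + S_{-1}) f = -(8/3)x^2 - (16/3)x - 4
(θ ∘ D + (D + S_{-1})) f = -(8/3)x^2 - (32/3)x - 4


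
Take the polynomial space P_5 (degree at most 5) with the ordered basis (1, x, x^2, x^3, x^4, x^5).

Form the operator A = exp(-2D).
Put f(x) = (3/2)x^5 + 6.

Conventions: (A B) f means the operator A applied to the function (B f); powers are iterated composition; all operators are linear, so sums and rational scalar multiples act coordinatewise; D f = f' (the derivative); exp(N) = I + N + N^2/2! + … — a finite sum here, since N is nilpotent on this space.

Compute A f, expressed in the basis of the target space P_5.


g(x) = (3/2)x^5 - 15x^4 + 60x^3 - 120x^2 + 120x - 42

order-1 term: -15x^4
order-2 term: 60x^3
order-3 term: -120x^2
order-4 term: 120x
order-5 term: -48
the series for exp(-2D) f terminates at order 5
exp(-2D) f = (3/2)x^5 - 15x^4 + 60x^3 - 120x^2 + 120x - 42


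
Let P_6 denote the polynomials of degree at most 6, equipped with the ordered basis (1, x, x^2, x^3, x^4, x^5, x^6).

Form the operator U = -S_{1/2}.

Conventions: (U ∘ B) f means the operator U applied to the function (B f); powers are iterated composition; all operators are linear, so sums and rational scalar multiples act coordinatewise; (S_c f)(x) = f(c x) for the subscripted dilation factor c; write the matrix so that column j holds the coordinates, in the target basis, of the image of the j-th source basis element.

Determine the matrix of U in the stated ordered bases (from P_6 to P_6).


image of 1: -1
image of x: -(1/2)x
image of x^2: -(1/4)x^2
image of x^3: -(1/8)x^3
image of x^4: -(1/16)x^4
image of x^5: -(1/32)x^5
image of x^6: -(1/64)x^6
each image's coordinates form column j of the matrix

the matrix is [[-1, 0, 0, 0, 0, 0, 0]; [0, -1/2, 0, 0, 0, 0, 0]; [0, 0, -1/4, 0, 0, 0, 0]; [0, 0, 0, -1/8, 0, 0, 0]; [0, 0, 0, 0, -1/16, 0, 0]; [0, 0, 0, 0, 0, -1/32, 0]; [0, 0, 0, 0, 0, 0, -1/64]] (rows listed top to bottom)


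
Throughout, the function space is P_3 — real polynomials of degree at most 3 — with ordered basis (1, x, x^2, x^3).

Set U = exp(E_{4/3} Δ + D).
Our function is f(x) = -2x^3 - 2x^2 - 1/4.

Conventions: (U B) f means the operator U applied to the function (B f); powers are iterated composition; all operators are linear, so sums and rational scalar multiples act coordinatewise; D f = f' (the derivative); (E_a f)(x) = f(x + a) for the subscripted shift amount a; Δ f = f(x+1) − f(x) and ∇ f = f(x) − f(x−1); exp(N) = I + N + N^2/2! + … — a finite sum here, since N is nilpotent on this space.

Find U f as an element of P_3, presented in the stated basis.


the image equals g(x) = -2x^3 - 14x^2 - 54x - 385/4

order-1 term: -12x^2 - 30x - 28
order-2 term: -24x - 52
order-3 term: -16
the series for exp(E_{4/3} Δ + D) f terminates at order 3
exp(E_{4/3} Δ + D) f = -2x^3 - 14x^2 - 54x - 385/4


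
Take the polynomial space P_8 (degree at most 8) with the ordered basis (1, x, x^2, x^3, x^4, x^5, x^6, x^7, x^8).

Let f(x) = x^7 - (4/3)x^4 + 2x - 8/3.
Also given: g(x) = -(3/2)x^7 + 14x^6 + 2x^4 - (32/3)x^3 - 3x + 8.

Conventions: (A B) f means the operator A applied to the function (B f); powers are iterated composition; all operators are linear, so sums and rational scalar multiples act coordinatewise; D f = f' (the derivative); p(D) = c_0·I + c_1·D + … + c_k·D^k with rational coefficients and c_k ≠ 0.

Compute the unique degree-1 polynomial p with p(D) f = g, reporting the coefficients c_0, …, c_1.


c_0 = -3/2, c_1 = 2

D^0 f = x^7 - (4/3)x^4 + 2x - 8/3
D^1 f = 7x^6 - (16/3)x^3 + 2
matching coefficients of g against c_0 f + c_1 Df + … from the top degree down determines the c_i
solution: c_0 = -3/2, c_1 = 2


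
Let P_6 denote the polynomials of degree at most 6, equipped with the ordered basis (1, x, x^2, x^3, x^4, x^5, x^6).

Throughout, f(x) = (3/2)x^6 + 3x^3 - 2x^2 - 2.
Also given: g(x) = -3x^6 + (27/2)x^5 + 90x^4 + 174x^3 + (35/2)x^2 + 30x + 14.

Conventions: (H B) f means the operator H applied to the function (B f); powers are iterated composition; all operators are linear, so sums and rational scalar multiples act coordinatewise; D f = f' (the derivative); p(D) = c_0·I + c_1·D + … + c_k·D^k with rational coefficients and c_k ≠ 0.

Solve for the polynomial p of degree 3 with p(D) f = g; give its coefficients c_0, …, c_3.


D^0 f = (3/2)x^6 + 3x^3 - 2x^2 - 2
D^1 f = 9x^5 + 9x^2 - 4x
D^2 f = 45x^4 + 18x - 4
D^3 f = 180x^3 + 18
matching coefficients of g against c_0 f + c_1 Df + … from the top degree down determines the c_i
solution: c_0 = -2, c_1 = 3/2, c_2 = 2, c_3 = 1

p(D) = -2·I + (3/2)·D + 2·D^2 + D^3, i.e. c_0 = -2, c_1 = 3/2, c_2 = 2, c_3 = 1


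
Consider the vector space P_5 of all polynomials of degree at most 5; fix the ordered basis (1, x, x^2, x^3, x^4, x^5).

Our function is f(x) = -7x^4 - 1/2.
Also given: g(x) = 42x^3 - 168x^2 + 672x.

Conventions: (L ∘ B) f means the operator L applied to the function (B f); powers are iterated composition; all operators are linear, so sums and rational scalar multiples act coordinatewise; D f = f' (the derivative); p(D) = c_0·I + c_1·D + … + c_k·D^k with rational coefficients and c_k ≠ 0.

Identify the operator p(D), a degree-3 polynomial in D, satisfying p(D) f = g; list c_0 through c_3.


D^0 f = -7x^4 - 1/2
D^1 f = -28x^3
D^2 f = -84x^2
D^3 f = -168x
matching coefficients of g against c_0 f + c_1 Df + … from the top degree down determines the c_i
solution: c_0 = 0, c_1 = -3/2, c_2 = 2, c_3 = -4

p(D) = -(3/2)·D + 2·D^2 − 4·D^3, i.e. c_0 = 0, c_1 = -3/2, c_2 = 2, c_3 = -4


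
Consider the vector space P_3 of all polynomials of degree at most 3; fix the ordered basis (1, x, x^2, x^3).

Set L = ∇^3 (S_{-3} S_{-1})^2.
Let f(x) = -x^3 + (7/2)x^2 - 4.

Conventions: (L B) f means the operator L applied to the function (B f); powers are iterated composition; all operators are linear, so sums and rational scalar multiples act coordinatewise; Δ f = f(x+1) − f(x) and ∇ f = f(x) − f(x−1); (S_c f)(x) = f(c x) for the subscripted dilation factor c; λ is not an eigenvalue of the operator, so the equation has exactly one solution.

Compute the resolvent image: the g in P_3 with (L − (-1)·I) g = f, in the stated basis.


write g with unknown coordinates in the stated basis and equate coefficients in (L − (-1)·I) g = f
solving from the highest basis element down gives g = -x^3 + (7/2)x^2 + 4370
check: L g = -4374
so L g − (-1)·g = -x^3 + (7/2)x^2 - 4 = f ✓

the image equals g(x) = -x^3 + (7/2)x^2 + 4370


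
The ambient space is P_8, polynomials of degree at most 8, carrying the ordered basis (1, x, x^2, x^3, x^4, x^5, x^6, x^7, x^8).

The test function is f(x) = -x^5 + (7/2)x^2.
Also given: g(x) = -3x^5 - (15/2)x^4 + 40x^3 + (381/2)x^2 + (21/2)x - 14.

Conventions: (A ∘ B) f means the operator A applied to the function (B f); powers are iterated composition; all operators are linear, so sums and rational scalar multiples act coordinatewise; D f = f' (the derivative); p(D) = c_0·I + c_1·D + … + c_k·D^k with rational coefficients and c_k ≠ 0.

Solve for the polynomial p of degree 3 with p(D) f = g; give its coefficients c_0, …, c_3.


D^0 f = -x^5 + (7/2)x^2
D^1 f = -5x^4 + 7x
D^2 f = -20x^3 + 7
D^3 f = -60x^2
matching coefficients of g against c_0 f + c_1 Df + … from the top degree down determines the c_i
solution: c_0 = 3, c_1 = 3/2, c_2 = -2, c_3 = -3

c_0 = 3, c_1 = 3/2, c_2 = -2, c_3 = -3


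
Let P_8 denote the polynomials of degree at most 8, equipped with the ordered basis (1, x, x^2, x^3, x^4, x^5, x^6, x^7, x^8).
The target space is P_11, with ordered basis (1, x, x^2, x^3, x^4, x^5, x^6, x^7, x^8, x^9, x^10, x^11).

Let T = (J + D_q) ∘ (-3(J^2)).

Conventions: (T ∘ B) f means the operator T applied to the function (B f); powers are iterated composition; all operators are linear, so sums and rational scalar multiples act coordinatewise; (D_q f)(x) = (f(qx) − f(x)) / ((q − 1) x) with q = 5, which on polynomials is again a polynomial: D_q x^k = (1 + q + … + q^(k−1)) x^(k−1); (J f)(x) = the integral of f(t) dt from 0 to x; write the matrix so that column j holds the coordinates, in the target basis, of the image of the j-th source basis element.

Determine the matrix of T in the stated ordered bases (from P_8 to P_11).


image of 1: -(1/2)x^3 - 9x
image of x: -(1/8)x^4 - (31/2)x^2
image of x^2: -(1/20)x^5 - 39x^3
image of x^3: -(1/40)x^6 - (2343/20)x^4
image of x^4: -(1/70)x^7 - (1953/5)x^5
image of x^5: -(1/112)x^8 - (19531/14)x^6
image of x^6: -(1/168)x^9 - (36621/7)x^7
image of x^7: -(1/240)x^10 - (488281/24)x^8
image of x^8: -(1/330)x^11 - (406901/5)x^9
each image's coordinates form column j of the matrix

the matrix is [[0, 0, 0, 0, 0, 0, 0, 0, 0]; [-9, 0, 0, 0, 0, 0, 0, 0, 0]; [0, -31/2, 0, 0, 0, 0, 0, 0, 0]; [-1/2, 0, -39, 0, 0, 0, 0, 0, 0]; [0, -1/8, 0, -2343/20, 0, 0, 0, 0, 0]; [0, 0, -1/20, 0, -1953/5, 0, 0, 0, 0]; [0, 0, 0, -1/40, 0, -19531/14, 0, 0, 0]; [0, 0, 0, 0, -1/70, 0, -36621/7, 0, 0]; [0, 0, 0, 0, 0, -1/112, 0, -488281/24, 0]; [0, 0, 0, 0, 0, 0, -1/168, 0, -406901/5]; [0, 0, 0, 0, 0, 0, 0, -1/240, 0]; [0, 0, 0, 0, 0, 0, 0, 0, -1/330]] (rows listed top to bottom)


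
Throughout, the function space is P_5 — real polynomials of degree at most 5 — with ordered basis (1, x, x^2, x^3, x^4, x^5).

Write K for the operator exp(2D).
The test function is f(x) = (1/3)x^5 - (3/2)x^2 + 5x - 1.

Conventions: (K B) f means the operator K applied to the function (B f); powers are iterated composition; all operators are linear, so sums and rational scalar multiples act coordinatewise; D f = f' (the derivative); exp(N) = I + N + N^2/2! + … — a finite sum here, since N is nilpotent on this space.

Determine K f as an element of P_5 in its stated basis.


g(x) = (1/3)x^5 + (10/3)x^4 + (40/3)x^3 + (151/6)x^2 + (77/3)x + 41/3

order-1 term: (10/3)x^4 - 6x + 10
order-2 term: (40/3)x^3 - 6
order-3 term: (80/3)x^2
order-4 term: (80/3)x
order-5 term: 32/3
the series for exp(2D) f terminates at order 5
exp(2D) f = (1/3)x^5 + (10/3)x^4 + (40/3)x^3 + (151/6)x^2 + (77/3)x + 41/3
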